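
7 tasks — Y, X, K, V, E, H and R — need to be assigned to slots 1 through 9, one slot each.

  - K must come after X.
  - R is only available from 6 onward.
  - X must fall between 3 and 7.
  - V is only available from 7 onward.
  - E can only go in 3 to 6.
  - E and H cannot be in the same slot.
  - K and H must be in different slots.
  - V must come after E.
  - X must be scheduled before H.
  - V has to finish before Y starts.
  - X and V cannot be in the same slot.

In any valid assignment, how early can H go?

4

Precedence pushes H to at least 4.
H at 4 is achievable: X in 3, H in 4, R in 6, E in 3, V in 7, Y in 8, K in 5.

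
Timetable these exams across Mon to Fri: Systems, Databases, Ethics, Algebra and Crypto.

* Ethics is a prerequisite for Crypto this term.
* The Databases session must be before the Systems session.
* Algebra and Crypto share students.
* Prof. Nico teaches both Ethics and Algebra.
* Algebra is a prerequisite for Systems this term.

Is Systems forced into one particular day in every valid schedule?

No

Systems can be Tue (e.g. Ethics -> Tue; Databases -> Mon; Crypto -> Wed; Systems -> Tue; Algebra -> Mon) or Wed (e.g. Systems in Wed, Crypto in Wed, Ethics in Mon, Algebra in Tue, Databases in Mon).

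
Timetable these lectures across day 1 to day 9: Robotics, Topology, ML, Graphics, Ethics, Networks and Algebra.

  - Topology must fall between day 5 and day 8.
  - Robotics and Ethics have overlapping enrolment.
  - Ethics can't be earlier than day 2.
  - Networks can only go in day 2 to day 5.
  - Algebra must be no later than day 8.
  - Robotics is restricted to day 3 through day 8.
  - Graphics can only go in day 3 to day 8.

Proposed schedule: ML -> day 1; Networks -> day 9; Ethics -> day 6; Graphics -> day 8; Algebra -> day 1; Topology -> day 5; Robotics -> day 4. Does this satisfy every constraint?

No. Networks can only go in day 2 to day 5 is not satisfied.

Algebra must be no later than day 8 — holds.
Robotics and Ethics have overlapping enrolment — holds.
Topology must fall between day 5 and day 8 — holds.
Robotics is restricted to day 3 through day 8 — holds.
Graphics can only go in day 3 to day 8 — holds.
Networks can only go in day 2 to day 5 — violated.
Ethics can't be earlier than day 2 — holds.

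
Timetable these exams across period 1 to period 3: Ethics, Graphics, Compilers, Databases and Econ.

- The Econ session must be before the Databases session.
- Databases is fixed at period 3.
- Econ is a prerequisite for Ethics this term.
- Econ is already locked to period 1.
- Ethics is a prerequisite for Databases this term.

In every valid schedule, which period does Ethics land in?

period 2

Econ is fixed at period 1 and must come before Ethics, so Ethics is at least period 2.
Databases is fixed at period 3 and must come after Ethics, so Ethics is at most period 2.
So Ethics must be period 2.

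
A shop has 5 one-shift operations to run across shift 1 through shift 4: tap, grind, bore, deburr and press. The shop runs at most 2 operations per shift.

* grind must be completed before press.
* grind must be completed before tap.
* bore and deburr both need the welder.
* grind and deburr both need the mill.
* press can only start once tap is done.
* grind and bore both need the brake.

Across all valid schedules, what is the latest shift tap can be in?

shift 3

Precedence pushes tap to at least shift 2; downstream work caps tap at shift 3.
tap at shift 3 is achievable: grind -> shift 1; deburr -> shift 3; press -> shift 4; tap -> shift 3; bore -> shift 2.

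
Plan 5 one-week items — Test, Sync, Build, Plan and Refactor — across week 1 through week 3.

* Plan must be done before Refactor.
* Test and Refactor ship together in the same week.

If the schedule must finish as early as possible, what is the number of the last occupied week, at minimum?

week 2

The precedence chain requires at least 2 distinct weeks.
2 works (last occupied week: week 2): for example Refactor -> week 2, Test -> week 2, Plan -> week 1, Build -> week 1, Sync -> week 1.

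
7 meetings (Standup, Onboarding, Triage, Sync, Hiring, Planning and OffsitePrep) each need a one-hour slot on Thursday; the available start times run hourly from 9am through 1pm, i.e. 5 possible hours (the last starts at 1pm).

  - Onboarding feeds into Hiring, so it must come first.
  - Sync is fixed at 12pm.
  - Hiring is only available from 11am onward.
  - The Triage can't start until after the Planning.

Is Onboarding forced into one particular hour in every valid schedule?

No

Onboarding can be 9am (e.g. Planning=9am; Hiring=11am; Onboarding=9am; Sync=12pm; Standup=9am; Triage=10am; OffsitePrep=9am) or 10am (e.g. OffsitePrep=9am; Hiring=11am; Triage=10am; Sync=12pm; Standup=9am; Onboarding=10am; Planning=9am).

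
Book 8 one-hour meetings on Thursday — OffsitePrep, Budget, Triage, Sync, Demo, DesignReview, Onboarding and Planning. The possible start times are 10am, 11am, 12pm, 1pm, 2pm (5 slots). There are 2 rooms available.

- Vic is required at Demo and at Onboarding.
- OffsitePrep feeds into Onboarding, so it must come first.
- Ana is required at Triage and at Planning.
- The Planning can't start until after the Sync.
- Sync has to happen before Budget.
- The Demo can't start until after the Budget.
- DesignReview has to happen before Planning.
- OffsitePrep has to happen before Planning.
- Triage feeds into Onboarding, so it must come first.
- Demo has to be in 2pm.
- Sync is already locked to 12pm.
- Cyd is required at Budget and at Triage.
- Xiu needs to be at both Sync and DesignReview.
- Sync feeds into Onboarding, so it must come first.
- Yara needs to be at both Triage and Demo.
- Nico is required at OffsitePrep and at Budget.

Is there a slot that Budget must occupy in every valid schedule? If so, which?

Sync is fixed at 12pm and must come before Budget, so Budget is at least 1pm.
Demo is fixed at 2pm and must come after Budget, so Budget is at most 1pm.
So Budget must be 1pm.

1pm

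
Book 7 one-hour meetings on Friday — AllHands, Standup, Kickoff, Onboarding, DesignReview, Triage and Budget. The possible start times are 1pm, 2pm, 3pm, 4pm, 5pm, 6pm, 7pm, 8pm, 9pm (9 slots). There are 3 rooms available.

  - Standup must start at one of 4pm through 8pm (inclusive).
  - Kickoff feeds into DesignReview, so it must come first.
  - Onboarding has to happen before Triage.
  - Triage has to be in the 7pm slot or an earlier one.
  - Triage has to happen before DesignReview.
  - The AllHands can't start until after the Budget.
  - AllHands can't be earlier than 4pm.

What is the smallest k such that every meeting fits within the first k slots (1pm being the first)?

4 slots

The precedence chain requires at least 3 distinct slots.
With at most 3 per slot and 7 meetings, at least 3 slots are needed.
AllHands can't be placed before 4pm — that is slot 4 counting from 1pm — so the schedule must run through at least 4 slots.
4 works (last occupied slot: 4pm): for example Onboarding=1pm, DesignReview=3pm, Standup=4pm, Budget=1pm, Triage=2pm, Kickoff=1pm, AllHands=4pm.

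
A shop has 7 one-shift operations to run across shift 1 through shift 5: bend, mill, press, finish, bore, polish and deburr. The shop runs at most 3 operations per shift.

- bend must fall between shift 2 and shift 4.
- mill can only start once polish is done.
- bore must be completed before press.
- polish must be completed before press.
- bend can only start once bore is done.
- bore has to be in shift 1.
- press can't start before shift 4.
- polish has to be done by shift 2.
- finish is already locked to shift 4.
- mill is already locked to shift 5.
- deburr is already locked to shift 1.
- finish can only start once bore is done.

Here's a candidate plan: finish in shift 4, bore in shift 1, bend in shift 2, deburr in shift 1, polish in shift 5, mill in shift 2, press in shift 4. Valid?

mill is already locked to shift 5 — violated.
bore has to be in shift 1 — holds.
bend must fall between shift 2 and shift 4 — holds.
polish has to be done by shift 2 — violated.
finish can only start once bore is done — holds.
bore must be completed before press — holds.
polish must be completed before press — violated.
finish is already locked to shift 4 — holds.
deburr is already locked to shift 1 — holds.
mill can only start once polish is done — violated.
bend can only start once bore is done — holds.
press can't start before shift 4 — holds.
The shop runs at most 3 operations per shift — holds.

No — it violates: mill can only start once polish is done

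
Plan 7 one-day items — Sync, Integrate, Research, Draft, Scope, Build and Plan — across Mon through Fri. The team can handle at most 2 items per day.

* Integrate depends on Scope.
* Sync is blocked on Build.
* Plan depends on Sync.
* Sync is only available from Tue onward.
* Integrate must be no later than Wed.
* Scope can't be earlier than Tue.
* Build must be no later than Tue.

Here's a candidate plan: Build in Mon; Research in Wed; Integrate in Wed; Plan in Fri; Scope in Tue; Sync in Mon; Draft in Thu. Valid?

No. Sync is only available from Tue onward is not satisfied.

Integrate depends on Scope — holds.
Plan depends on Sync — holds.
Sync is blocked on Build — violated.
Sync is only available from Tue onward — violated.
Scope can't be earlier than Tue — holds.
Integrate must be no later than Wed — holds.
Build must be no later than Tue — holds.
The team can handle at most 2 items per day — holds.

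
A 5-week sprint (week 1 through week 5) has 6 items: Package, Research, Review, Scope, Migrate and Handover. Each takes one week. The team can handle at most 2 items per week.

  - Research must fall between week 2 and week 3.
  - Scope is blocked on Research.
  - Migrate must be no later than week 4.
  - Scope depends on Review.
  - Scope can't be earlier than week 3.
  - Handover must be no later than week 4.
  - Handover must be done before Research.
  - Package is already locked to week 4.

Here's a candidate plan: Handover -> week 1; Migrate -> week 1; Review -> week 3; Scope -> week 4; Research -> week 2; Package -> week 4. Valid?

Yes

Scope is blocked on Research — holds.
The team can handle at most 2 items per week — holds.
Handover must be done before Research — holds.
Handover must be no later than week 4 — holds.
Migrate must be no later than week 4 — holds.
Scope can't be earlier than week 3 — holds.
Research must fall between week 2 and week 3 — holds.
Package is already locked to week 4 — holds.
Scope depends on Review — holds.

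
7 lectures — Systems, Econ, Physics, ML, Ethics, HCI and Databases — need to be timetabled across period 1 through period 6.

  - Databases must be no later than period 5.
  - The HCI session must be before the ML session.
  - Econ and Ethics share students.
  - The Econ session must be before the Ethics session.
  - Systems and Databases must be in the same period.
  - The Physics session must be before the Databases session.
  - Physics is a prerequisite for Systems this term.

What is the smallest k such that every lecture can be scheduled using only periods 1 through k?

2 periods

The precedence chain requires at least 2 distinct periods.
2 works (last occupied period: period 2): for example HCI -> period 1; Physics -> period 1; Econ -> period 1; Databases -> period 2; Systems -> period 2; ML -> period 2; Ethics -> period 2.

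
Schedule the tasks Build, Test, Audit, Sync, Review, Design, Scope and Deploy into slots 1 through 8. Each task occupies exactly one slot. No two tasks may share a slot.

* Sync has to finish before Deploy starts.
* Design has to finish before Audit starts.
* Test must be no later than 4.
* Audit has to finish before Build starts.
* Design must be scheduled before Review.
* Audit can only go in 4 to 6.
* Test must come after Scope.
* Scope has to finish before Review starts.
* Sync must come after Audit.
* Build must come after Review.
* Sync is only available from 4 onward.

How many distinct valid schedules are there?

Splitting on Build: it can be 6 (8), 7 (11), 8 (14). Listing each branch's schedules as (Test, Audit, Sync, Review, Design, Scope, Deploy):
Build=6: (2,4,7,5,3,1,8) (2,5,7,4,3,1,8) (3,4,7,5,1,2,8) (3,4,7,5,2,1,8) (3,5,7,4,1,2,8) (3,5,7,4,2,1,8) (4,5,7,3,1,2,8) (4,5,7,3,2,1,8) — 8.
Build=7: (2,4,5,6,3,1,8) (2,4,6,5,3,1,8) (2,5,6,4,3,1,8) (3,4,5,6,1,2,8) (3,4,5,6,2,1,8) (3,4,6,5,1,2,8) (3,4,6,5,2,1,8) (3,5,6,4,1,2,8) (3,5,6,4,2,1,8) (4,5,6,3,1,2,8) (4,5,6,3,2,1,8) — 11.
Build=8: (2,4,5,6,3,1,7) (2,4,5,7,3,1,6) (2,4,6,5,3,1,7) (2,5,6,4,3,1,7) (3,4,5,6,1,2,7) (3,4,5,6,2,1,7) (3,4,5,7,1,2,6) (3,4,5,7,2,1,6) (3,4,6,5,1,2,7) (3,4,6,5,2,1,7) (3,5,6,4,1,2,7) (3,5,6,4,2,1,7) (4,5,6,3,1,2,7) (4,5,6,3,2,1,7) — 14.
Summing: 8 + 11 + 14 = 33.

33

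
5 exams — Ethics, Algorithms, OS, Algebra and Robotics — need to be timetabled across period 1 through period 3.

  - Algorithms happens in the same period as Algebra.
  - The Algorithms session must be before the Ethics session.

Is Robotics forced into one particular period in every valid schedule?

Robotics can be period 1 (e.g. Algorithms -> period 1, Ethics -> period 2, OS -> period 1, Algebra -> period 1, Robotics -> period 1) or period 2 (e.g. Algebra -> period 1; Ethics -> period 2; Robotics -> period 2; OS -> period 1; Algorithms -> period 1).

No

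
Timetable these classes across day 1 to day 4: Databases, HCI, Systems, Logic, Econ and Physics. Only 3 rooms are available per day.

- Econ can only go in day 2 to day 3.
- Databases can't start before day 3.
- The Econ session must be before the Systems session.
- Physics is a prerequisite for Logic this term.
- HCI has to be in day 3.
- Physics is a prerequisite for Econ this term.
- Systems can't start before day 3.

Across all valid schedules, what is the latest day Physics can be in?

day 2

Downstream work caps Physics at day 2.
Physics at day 2 is achievable: Logic in day 4; Econ in day 3; Databases in day 3; Systems in day 4; HCI in day 3; Physics in day 2.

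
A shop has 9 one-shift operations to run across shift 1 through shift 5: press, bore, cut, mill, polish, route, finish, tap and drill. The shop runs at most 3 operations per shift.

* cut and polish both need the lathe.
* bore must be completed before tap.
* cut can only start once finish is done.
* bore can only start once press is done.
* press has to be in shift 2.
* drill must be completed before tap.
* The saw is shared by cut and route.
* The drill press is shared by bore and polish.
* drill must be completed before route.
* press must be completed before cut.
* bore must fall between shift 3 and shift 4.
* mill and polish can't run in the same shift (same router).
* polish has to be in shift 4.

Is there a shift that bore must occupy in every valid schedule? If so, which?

shift 3

bore's window is shift 3–shift 4.
polish is fixed at shift 4, and bore can't share a shift with polish.
So bore must be shift 3.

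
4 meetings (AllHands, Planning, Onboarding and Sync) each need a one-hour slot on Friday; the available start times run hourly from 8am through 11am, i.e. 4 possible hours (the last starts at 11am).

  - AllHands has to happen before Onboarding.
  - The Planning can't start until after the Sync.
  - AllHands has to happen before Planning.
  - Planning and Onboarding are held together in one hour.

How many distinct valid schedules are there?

14

Splitting on AllHands: it can be 8am (6), 9am (5), 10am (3). Listing each branch's schedules as (Planning, Onboarding, Sync):
AllHands=8am: (9am,9am,8am) (10am,10am,8am) (10am,10am,9am) (11am,11am,8am) (11am,11am,9am) (11am,11am,10am) — 6.
AllHands=9am: (10am,10am,8am) (10am,10am,9am) (11am,11am,8am) (11am,11am,9am) (11am,11am,10am) — 5.
AllHands=10am: (11am,11am,8am) (11am,11am,9am) (11am,11am,10am) — 3.
Summing: 6 + 5 + 3 = 14.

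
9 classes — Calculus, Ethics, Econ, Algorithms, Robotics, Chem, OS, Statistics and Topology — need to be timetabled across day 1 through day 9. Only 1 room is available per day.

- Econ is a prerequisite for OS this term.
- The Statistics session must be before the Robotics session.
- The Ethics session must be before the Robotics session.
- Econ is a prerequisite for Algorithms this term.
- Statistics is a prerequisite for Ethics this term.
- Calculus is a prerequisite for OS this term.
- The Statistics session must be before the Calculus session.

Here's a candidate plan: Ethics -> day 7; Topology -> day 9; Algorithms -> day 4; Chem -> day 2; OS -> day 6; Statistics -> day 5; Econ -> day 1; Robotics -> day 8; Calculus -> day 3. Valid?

Econ is a prerequisite for Algorithms this term — holds.
The Statistics session must be before the Robotics session — holds.
Calculus is a prerequisite for OS this term — holds.
The Statistics session must be before the Calculus session — violated.
Econ is a prerequisite for OS this term — holds.
Only 1 room is available per day — holds.
Statistics is a prerequisite for Ethics this term — holds.
The Ethics session must be before the Robotics session — holds.

No — it violates: The Statistics session must be before the Calculus session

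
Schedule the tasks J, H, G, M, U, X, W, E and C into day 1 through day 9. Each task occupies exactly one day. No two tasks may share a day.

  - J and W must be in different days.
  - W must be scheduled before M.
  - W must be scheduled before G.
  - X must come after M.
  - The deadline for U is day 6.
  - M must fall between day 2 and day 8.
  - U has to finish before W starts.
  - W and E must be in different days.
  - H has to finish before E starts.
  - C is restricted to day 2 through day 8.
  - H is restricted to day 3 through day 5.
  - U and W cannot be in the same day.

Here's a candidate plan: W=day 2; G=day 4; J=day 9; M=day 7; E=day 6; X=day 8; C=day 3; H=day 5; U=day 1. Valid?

W must be scheduled before M — holds.
U has to finish before W starts — holds.
W and E must be in different days — holds.
H is restricted to day 3 through day 5 — holds.
X must come after M — holds.
C is restricted to day 2 through day 8 — holds.
U and W cannot be in the same day — holds.
No two tasks may share a day — holds.
The deadline for U is day 6 — holds.
M must fall between day 2 and day 8 — holds.
W must be scheduled before G — holds.
H has to finish before E starts — holds.
J and W must be in different days — holds.

Yes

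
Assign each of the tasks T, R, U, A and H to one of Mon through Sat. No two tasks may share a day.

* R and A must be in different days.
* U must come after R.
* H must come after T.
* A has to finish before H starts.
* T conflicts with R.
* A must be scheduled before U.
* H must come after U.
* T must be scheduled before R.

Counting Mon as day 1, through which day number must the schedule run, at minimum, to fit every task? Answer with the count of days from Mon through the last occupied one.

The precedence chain requires at least 4 distinct days.
With at most 1 per day and 5 tasks, at least 5 days are needed.
5 works (last occupied day: Fri): for example T in Mon, U in Thu, H in Fri, A in Wed, R in Tue.

5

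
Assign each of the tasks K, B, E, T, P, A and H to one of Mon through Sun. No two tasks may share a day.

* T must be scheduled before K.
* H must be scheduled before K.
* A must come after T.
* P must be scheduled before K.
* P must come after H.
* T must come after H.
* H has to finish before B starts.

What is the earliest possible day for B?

Tue

Precedence pushes B to at least Tue.
B at Tue is achievable: E in Sun, T in Wed, A in Sat, K in Fri, H in Mon, B in Tue, P in Thu.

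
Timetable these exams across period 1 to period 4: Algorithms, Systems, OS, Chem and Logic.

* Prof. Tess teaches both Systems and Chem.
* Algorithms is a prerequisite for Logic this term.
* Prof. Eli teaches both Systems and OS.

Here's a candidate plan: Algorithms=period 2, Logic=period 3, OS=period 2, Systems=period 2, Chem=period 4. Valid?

No. Prof. Eli teaches both Systems and OS is not satisfied.

Prof. Tess teaches both Systems and Chem — holds.
Prof. Eli teaches both Systems and OS — violated.
Algorithms is a prerequisite for Logic this term — holds.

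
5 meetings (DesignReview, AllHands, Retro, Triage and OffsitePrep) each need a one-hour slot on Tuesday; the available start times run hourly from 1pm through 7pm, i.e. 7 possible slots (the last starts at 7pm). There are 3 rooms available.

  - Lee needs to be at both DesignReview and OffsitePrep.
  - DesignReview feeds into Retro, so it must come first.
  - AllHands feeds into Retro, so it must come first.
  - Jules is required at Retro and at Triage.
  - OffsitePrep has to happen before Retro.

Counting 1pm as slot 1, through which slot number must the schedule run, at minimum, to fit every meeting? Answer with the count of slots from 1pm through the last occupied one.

The precedence chain requires at least 2 distinct slots.
With at most 3 per slot and 5 meetings, at least 2 slots are needed.
Could 2 slots be enough, i.e. nothing placed later than 2pm? No: Retro must come after DesignReview (at 1pm or later) → {2pm}; DesignReview must come before Retro (at 2pm or earlier) → {1pm}; OffsitePrep must come before Retro (at 2pm or earlier) → {1pm}; OffsitePrep can't share with DesignReview (1pm) → nothing is left.
So 2 slots is not enough.
3 works (last occupied slot: 3pm): for example DesignReview -> 1pm; OffsitePrep -> 2pm; AllHands -> 1pm; Triage -> 1pm; Retro -> 3pm.

3 slots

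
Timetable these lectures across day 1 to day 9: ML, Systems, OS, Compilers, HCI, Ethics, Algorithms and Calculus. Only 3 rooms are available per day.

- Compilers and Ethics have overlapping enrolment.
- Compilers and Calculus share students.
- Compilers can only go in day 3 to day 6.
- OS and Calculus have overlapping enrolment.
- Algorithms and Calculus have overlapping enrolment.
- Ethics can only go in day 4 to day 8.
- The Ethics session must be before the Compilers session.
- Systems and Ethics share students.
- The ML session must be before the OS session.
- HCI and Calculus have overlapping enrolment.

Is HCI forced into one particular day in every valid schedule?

HCI can be day 1 (e.g. Compilers=day 5, Ethics=day 4, ML=day 1, Calculus=day 3, Systems=day 1, HCI=day 1, Algorithms=day 2, OS=day 2) or day 2 (e.g. ML -> day 1, Algorithms -> day 1, Calculus -> day 3, OS -> day 2, Compilers -> day 5, Systems -> day 1, Ethics -> day 4, HCI -> day 2).

No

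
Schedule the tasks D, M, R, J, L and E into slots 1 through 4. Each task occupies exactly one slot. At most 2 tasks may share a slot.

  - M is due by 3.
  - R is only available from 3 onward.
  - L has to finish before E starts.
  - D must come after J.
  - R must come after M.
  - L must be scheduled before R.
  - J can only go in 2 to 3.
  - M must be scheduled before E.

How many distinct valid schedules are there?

36

Splitting on D: it can be 3 (15), 4 (21). Listing each branch's schedules as (M, R, J, L, E):
D=3: (1,3,2,1,2) (1,3,2,1,4) (1,3,2,2,4) (1,4,2,1,2) (1,4,2,1,3) (1,4,2,1,4) (1,4,2,2,3) (1,4,2,2,4) (1,4,2,3,4) (2,3,2,1,4) (2,4,2,1,3) (2,4,2,1,4) (2,4,2,3,4) (3,4,2,1,4) (3,4,2,2,4) — 15.
D=4: (1,3,2,1,2) (1,3,2,1,3) (1,3,2,1,4) (1,3,2,2,3) (1,3,2,2,4) (1,3,3,1,2) (1,3,3,1,4) (1,3,3,2,4) (1,4,2,1,2) (1,4,2,1,3) (1,4,2,2,3) (1,4,3,1,2) (1,4,3,1,3) (1,4,3,2,3) (2,3,2,1,3) (2,3,2,1,4) (2,3,3,1,4) (2,3,3,2,4) (2,4,2,1,3) (2,4,3,1,3) (2,4,3,2,3) — 21.
Summing: 15 + 21 = 36.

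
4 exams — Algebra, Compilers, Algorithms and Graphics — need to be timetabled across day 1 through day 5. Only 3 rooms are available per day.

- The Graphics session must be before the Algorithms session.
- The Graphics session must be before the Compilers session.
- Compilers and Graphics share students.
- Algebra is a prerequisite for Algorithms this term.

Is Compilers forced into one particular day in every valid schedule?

No

Compilers can be day 2 (e.g. Algebra=day 1, Algorithms=day 2, Graphics=day 1, Compilers=day 2) or day 3 (e.g. Algorithms=day 2, Compilers=day 3, Algebra=day 1, Graphics=day 1).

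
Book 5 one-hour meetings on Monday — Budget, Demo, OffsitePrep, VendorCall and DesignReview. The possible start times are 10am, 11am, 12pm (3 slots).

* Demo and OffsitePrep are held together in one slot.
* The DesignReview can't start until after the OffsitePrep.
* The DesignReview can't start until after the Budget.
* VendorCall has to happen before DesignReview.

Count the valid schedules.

Splitting on Budget: it can be 10am (5), 11am (4). Listing each branch's schedules as (Demo, OffsitePrep, VendorCall, DesignReview):
Budget=10am: (10am,10am,10am,11am) (10am,10am,10am,12pm) (10am,10am,11am,12pm) (11am,11am,10am,12pm) (11am,11am,11am,12pm) — 5.
Budget=11am: (10am,10am,10am,12pm) (10am,10am,11am,12pm) (11am,11am,10am,12pm) (11am,11am,11am,12pm) — 4.
Summing: 5 + 4 = 9.

9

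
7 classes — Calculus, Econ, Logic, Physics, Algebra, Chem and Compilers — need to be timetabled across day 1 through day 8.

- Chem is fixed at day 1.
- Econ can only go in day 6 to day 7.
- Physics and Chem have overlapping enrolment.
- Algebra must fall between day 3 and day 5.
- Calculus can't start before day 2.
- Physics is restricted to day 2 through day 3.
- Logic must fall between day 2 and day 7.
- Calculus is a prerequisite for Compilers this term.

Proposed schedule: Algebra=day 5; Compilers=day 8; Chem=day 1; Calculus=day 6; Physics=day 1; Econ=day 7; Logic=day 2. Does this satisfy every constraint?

No — it violates: Physics is restricted to day 2 through day 3

Calculus can't start before day 2 — holds.
Physics and Chem have overlapping enrolment — violated.
Calculus is a prerequisite for Compilers this term — holds.
Physics is restricted to day 2 through day 3 — violated.
Logic must fall between day 2 and day 7 — holds.
Chem is fixed at day 1 — holds.
Econ can only go in day 6 to day 7 — holds.
Algebra must fall between day 3 and day 5 — holds.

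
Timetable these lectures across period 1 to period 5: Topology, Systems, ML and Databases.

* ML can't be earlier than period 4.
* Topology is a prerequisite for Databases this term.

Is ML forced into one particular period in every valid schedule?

ML can be period 4 (e.g. Databases -> period 2, ML -> period 4, Topology -> period 1, Systems -> period 1) or period 5 (e.g. Databases -> period 2; Systems -> period 1; Topology -> period 1; ML -> period 5).

No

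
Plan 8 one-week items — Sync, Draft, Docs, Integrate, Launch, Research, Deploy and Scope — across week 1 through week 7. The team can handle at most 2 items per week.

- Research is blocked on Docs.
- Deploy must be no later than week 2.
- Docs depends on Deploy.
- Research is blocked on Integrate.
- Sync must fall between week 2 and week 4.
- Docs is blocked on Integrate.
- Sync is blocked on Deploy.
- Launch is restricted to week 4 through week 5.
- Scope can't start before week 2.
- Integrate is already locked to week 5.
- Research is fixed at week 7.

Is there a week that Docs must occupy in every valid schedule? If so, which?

Integrate is fixed at week 5 and must come before Docs, so Docs is at least week 6.
Research is fixed at week 7 and must come after Docs, so Docs is at most week 6.
So Docs must be week 6.

week 6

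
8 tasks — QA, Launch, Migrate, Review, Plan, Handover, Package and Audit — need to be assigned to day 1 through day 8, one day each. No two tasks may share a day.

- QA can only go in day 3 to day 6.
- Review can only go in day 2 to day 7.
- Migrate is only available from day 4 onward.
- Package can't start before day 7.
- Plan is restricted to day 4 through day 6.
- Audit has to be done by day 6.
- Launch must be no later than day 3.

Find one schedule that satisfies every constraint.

Package -> day 7; Handover -> day 8; Migrate -> day 5; QA -> day 3; Plan -> day 4; Review -> day 2; Audit -> day 6; Launch -> day 1

Checking: Review=day 2 in [day 2,day 7]; Migrate=day 5 in [day 4,day 8]; Audit=day 6 in [day 1,day 6]; Launch=day 1 in [day 1,day 3]; Package=day 7 in [day 7,day 8]; QA=day 3 in [day 3,day 6]; Plan=day 4 in [day 4,day 6]; max 1 per day (cap 1).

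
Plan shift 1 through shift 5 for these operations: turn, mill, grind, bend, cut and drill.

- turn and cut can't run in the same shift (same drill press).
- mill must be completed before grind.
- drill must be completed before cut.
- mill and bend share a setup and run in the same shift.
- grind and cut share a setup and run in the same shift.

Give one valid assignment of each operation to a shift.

mill -> shift 1, cut -> shift 2, drill -> shift 1, grind -> shift 2, turn -> shift 1, bend -> shift 1

Checking: mill(shift 1) before grind(shift 2); drill(shift 1) before cut(shift 2); turn(shift 1) != cut(shift 2); grind = cut = shift 2; mill = bend = shift 1.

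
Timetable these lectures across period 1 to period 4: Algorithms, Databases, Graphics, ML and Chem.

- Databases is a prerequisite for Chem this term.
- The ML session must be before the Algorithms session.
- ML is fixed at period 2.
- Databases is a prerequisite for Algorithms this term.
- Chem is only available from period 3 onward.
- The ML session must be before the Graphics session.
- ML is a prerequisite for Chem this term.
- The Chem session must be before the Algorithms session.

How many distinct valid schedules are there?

4

Enumerating: Chem -> period 3, ML -> period 2, Databases -> period 1, Graphics -> period 3, Algorithms -> period 4 | Graphics=period 4, Databases=period 1, Algorithms=period 4, ML=period 2, Chem=period 3 | ML -> period 2, Chem -> period 3, Graphics -> period 3, Databases -> period 2, Algorithms -> period 4 | ML=period 2, Chem=period 3, Graphics=period 4, Algorithms=period 4, Databases=period 2.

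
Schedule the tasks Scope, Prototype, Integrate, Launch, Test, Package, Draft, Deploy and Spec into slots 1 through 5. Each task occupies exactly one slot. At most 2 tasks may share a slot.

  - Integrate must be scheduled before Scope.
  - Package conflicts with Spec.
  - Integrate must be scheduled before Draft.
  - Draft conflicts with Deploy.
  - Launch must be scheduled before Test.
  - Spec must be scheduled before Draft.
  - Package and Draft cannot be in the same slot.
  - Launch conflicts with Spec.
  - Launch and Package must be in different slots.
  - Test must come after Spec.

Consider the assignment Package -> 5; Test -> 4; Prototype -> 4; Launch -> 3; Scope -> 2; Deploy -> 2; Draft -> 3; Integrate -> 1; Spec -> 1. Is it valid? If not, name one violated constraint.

Draft conflicts with Deploy — holds.
Test must come after Spec — holds.
Package and Draft cannot be in the same slot — holds.
Package conflicts with Spec — holds.
Launch must be scheduled before Test — holds.
Launch conflicts with Spec — holds.
At most 2 tasks may share a slot — holds.
Integrate must be scheduled before Scope — holds.
Integrate must be scheduled before Draft — holds.
Launch and Package must be in different slots — holds.
Spec must be scheduled before Draft — holds.

Yes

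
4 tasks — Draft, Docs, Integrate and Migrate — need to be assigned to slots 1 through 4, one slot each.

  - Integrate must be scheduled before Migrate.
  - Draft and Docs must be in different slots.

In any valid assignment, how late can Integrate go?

Downstream work caps Integrate at 3.
Integrate at 3 is achievable: Integrate=3; Migrate=4; Draft=1; Docs=2.

3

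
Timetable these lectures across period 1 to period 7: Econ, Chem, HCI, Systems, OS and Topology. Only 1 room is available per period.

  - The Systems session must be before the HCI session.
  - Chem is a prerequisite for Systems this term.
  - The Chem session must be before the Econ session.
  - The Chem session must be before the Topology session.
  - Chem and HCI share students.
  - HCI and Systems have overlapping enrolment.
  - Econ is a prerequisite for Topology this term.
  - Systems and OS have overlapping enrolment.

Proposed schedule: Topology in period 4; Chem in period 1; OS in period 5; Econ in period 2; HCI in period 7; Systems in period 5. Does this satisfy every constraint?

Chem is a prerequisite for Systems this term — holds.
HCI and Systems have overlapping enrolment — holds.
Systems and OS have overlapping enrolment — violated.
The Systems session must be before the HCI session — holds.
Only 1 room is available per period — violated.
Chem and HCI share students — holds.
Econ is a prerequisite for Topology this term — holds.
The Chem session must be before the Topology session — holds.
The Chem session must be before the Econ session — holds.

No. Systems and OS have overlapping enrolment is not satisfied.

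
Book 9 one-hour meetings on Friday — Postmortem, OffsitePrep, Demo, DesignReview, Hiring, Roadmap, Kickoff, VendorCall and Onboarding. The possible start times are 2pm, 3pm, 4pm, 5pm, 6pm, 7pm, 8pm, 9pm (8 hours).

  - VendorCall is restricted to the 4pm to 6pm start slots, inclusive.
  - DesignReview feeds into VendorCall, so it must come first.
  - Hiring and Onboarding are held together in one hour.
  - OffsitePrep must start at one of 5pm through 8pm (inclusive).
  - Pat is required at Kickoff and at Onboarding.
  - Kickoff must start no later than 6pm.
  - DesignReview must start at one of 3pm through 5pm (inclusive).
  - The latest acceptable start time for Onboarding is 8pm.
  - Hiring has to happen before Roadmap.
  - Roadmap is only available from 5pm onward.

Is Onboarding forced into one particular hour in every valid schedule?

No

Onboarding can be 2pm (e.g. Onboarding in 2pm; Demo in 2pm; VendorCall in 4pm; OffsitePrep in 5pm; Roadmap in 5pm; Hiring in 2pm; DesignReview in 3pm; Kickoff in 3pm; Postmortem in 2pm) or 3pm (e.g. Roadmap in 5pm, Demo in 2pm, Kickoff in 2pm, Hiring in 3pm, DesignReview in 3pm, VendorCall in 4pm, Postmortem in 2pm, Onboarding in 3pm, OffsitePrep in 5pm).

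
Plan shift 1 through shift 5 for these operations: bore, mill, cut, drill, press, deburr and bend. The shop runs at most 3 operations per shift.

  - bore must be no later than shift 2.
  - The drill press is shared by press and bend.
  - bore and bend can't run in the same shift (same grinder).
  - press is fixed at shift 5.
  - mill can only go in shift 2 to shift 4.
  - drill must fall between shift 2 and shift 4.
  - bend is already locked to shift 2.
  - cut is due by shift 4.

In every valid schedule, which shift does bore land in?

shift 1

bore's window is shift 1–shift 2.
bend is fixed at shift 2, and bore can't share a shift with bend.
So bore must be shift 1.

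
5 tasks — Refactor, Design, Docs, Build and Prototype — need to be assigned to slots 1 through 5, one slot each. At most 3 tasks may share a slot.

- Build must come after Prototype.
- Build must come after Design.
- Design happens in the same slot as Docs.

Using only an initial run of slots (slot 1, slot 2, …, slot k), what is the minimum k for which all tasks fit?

The precedence chain requires at least 2 distinct slots.
With at most 3 per slot and 5 tasks, at least 2 slots are needed.
2 works (last occupied slot: 2): for example Refactor -> 2; Prototype -> 1; Design -> 1; Build -> 2; Docs -> 1.

2 slots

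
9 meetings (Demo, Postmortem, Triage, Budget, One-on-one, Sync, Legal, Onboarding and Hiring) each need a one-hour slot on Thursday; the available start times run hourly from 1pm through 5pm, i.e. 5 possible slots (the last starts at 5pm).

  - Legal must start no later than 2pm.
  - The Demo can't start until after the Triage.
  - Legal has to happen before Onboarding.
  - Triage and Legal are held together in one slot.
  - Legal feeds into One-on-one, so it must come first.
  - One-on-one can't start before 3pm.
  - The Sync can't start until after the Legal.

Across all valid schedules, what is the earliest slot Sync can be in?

Precedence pushes Sync to at least 2pm.
Sync at 2pm is achievable: Legal=1pm, Demo=2pm, Hiring=1pm, Sync=2pm, Budget=1pm, Onboarding=2pm, One-on-one=3pm, Triage=1pm, Postmortem=1pm.

2pm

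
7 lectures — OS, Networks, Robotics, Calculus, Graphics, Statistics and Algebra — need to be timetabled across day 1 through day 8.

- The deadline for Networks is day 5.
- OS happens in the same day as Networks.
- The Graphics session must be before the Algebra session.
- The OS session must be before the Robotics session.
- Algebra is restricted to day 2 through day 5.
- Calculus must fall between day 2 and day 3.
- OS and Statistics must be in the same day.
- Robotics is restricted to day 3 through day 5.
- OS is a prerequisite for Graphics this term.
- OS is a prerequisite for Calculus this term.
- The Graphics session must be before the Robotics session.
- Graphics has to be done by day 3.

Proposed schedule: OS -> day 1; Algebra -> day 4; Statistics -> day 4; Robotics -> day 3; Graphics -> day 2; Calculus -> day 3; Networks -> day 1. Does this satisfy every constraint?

The Graphics session must be before the Algebra session — holds.
Graphics has to be done by day 3 — holds.
The Graphics session must be before the Robotics session — holds.
Calculus must fall between day 2 and day 3 — holds.
OS is a prerequisite for Graphics this term — holds.
OS happens in the same day as Networks — holds.
Algebra is restricted to day 2 through day 5 — holds.
Robotics is restricted to day 3 through day 5 — holds.
The deadline for Networks is day 5 — holds.
OS is a prerequisite for Calculus this term — holds.
The OS session must be before the Robotics session — holds.
OS and Statistics must be in the same day — violated.

No — it violates: OS and Statistics must be in the same day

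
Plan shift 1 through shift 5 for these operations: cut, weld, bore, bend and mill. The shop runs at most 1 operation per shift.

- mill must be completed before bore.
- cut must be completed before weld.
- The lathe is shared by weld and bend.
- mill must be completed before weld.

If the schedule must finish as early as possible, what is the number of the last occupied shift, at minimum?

The precedence chain requires at least 2 distinct shifts.
With at most 1 per shift and 5 operations, at least 5 shifts are needed.
5 works (last occupied shift: shift 5): for example mill in shift 1, bore in shift 4, cut in shift 2, weld in shift 3, bend in shift 5.

5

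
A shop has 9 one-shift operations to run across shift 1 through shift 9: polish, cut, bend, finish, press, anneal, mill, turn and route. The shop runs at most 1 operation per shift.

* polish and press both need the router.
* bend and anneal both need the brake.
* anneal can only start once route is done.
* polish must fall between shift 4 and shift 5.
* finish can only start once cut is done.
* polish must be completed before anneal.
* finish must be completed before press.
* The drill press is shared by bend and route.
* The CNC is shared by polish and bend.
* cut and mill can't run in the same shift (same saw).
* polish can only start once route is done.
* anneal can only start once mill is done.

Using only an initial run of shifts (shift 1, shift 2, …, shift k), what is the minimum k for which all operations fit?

9 shifts

The precedence chain requires at least 3 distinct shifts.
With at most 1 per shift and 9 operations, at least 9 shifts are needed.
Propagating the time windows through the other constraints, anneal can't land before shift 5, so the schedule must run through at least shift 5.
9 works (last occupied shift: shift 9): for example polish in shift 4; finish in shift 6; anneal in shift 5; mill in shift 3; bend in shift 8; press in shift 7; route in shift 1; turn in shift 9; cut in shift 2.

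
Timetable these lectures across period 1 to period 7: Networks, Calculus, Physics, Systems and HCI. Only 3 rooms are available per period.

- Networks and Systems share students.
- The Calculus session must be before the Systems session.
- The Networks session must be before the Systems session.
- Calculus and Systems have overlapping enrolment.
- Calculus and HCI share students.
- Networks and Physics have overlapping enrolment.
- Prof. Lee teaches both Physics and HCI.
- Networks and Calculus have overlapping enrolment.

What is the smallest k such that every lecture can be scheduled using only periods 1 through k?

The precedence chain requires at least 2 distinct periods.
With at most 3 per period and 5 lectures, at least 2 periods are needed.
Could 2 periods be enough, i.e. nothing placed later than period 2? No: Systems must come after Networks (at period 1 or later) → {period 2}; Networks must come before Systems (at period 2 or earlier) → {period 1}; Calculus must come before Systems (at period 2 or earlier) → {period 1}; HCI can't share with Calculus (period 1) → {period 2}; Physics can't share with Networks (period 1) → {period 2}; HCI can't share with Physics (period 2) → nothing is left.
So 2 periods is not enough.
3 works (last occupied period: period 3): for example Calculus -> period 2, Systems -> period 3, HCI -> period 1, Physics -> period 2, Networks -> period 1.

3 periods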